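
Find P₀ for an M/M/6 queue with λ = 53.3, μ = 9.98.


a = λ/μ = 53.3/9.98 = 5.3407; ρ = a/c = 0.8901
Σ_{k=0}^{5} a^k/k! (terms k=0..5) = 1.00000 + 5.34068 + 14.26144 + 25.38860 + 33.89811 + 36.20780 = 116.09662
Tail: a^6/(6!(1−ρ)) = 23204.91631/(720·0.1099) = 293.29415
P₀ = 1/(116.09662 + 293.29415) = 1/409.39078 = 0.002443

Final: 0.002443


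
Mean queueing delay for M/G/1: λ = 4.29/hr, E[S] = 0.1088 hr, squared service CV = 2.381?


ρ = λ·E[S] = 4.29·0.1088 = 0.4668
E[S²] = E[S]²(1+C_s²) = 0.1088²·(1+2.381) = 0.040022
Wq = λ·E[S²]/(2(1−ρ)) = 4.29·0.040022/(2·0.5332) = 0.16099 hr

Final: 0.16099 hr


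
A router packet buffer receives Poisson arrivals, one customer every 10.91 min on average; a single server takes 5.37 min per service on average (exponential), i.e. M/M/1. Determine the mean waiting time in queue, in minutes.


λ = 60/10.91 = 5.4995 /hr
μ = 60/5.37 = 11.1732 /hr
ρ = λ/μ = 5.4995/11.1732 = 0.4922
Wq = ρ/(μ−λ) = 0.4922/(11.1732−5.4995) = 0.08675 hr
In minutes: 0.08675·60 = 5.205 min

Final: 5.205 min


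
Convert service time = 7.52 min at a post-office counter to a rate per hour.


μ = 1/(service time) in consistent units.
1 hour = 60 min, so μ = 60/7.52 = 7.9787 per hour

Final: 7.9787 /hr


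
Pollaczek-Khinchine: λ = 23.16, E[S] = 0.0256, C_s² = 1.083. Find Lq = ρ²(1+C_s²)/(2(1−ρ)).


ρ = λ·E[S] = 23.16·0.0256 = 0.5929
Lq = ρ²(1+C_s²)/(2(1−ρ)) = 0.3515·(1+1.083)/(2·0.4071)
= 0.3515·2.0830/0.8142 = 0.89931

Final: 0.89931


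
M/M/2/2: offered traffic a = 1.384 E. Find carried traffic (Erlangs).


B(2,1.384) = 0.286597 (Erlang-B)
Carried load = a(1 − B) = 1.384·(1 − 0.286597) = 1.384·0.713403 = 0.9874 E

Final: 0.9874 Erlangs


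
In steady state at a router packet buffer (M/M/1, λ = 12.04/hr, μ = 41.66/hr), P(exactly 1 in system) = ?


ρ = 12.04/41.66 = 0.2890
P_n = (1−ρ)·ρ^n = (1 − 0.2890)·0.2890^1 = 0.7110·0.289006 = 0.205482

Final: 0.205482


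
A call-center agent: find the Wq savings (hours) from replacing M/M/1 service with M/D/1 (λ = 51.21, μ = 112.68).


ρ = 51.21/112.68 = 0.4545
Wq(M/M/1) = ρ/(μ−λ) = 0.4545/61.47 = 0.007393 hr
Wq(M/D/1) = ρ/(2(μ−λ)) = 0.003697 hr
Savings = 0.007393 − 0.003697 = 0.003697 hr

Final: 0.003697 hr


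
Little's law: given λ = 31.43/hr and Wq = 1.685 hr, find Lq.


Lq = λWq = 31.43·1.685 = 52.9596

Final: 52.9596


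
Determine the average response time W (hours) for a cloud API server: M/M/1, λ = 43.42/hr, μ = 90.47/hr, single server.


W = 1/(μ−λ) = 1/(90.47 − 43.42) = 1/47.05 = 0.02125 hr

Final: 0.02125 hr


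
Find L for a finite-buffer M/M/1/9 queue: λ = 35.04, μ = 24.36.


ρ = 35.04/24.36 = 1.4384
L = ρ[1 − (K+1)ρ^K + Kρ^(K+1)] / [(1−ρ)(1−ρ^(K+1))]
Numerator: 1.4384·(1 − 10·26.362180 + 9·37.919983) = 113.143596
Denominator: (-0.4384)·(-36.919983) = 16.186594
L = 113.143596/16.186594 = 6.9900

Final: 6.9900


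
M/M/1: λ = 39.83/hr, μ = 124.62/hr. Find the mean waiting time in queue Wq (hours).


ρ = 39.83/124.62 = 0.3196
Wq = ρ/(μ−λ) = 0.3196/(124.62 − 39.83) = 0.3196/84.79 = 0.003769 hr

Final: 0.003769 hr


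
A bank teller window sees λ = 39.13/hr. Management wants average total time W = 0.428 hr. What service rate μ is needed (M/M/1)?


W = 1/(μ−λ) ⇒ μ − λ = 1/W = 1/0.428 = 2.3364
μ = λ + 1/W = 39.13 + 2.3364 = 41.4664 per hr

Final: 41.4664 /hr


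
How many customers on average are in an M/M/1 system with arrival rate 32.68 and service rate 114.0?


ρ = λ/μ = 32.68/114.0 = 0.2867
L = ρ/(1−ρ) = 0.2867/(1 − 0.2867) = 0.2867/0.7133 = 0.4019

Final: 0.4019


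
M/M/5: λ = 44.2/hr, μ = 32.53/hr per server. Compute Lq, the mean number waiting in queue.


a = λ/μ = 1.3587; ρ = a/5 = 0.2717
P₀ = 0.256744
Lq = P₀·a^c·ρ / (c!·(1−ρ)²) = 0.256744·4.63117·0.2717/(120·0.53035)
= 0.005077

Final: 0.005077


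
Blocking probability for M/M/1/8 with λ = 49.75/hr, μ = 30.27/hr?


ρ = λ/μ = 49.75/30.27 = 1.6435
P_K = (1−ρ)ρ^K/(1−ρ^(K+1)) = (-0.6435·53.240891)/(1 − 87.503611)
= -34.262721/-86.503611 = 0.396084

Final: 0.396084


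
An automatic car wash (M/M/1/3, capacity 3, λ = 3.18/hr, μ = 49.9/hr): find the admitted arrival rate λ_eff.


ρ = 0.06373; P_K = (1−ρ)ρ^3/(1−ρ^4) = 0.0002423
λ_eff = λ(1 − P_K) = 3.18·(1 − 0.0002423) = 3.18·0.999758 = 3.1792 /hr

Final: 3.1792 /hr


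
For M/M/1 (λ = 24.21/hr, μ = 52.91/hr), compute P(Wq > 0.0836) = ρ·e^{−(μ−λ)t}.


ρ = 24.21/52.91 = 0.4576
P(Wq > t) = ρ·e^{−(μ−λ)t} = 0.4576·e^{−2.3993}
= 0.4576·0.090780 = 0.041538

Final: 0.041538


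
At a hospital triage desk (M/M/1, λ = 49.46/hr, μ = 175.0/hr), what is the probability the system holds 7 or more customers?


ρ = 49.46/175.0 = 0.2826
P(N ≥ n) = ρ^n = 0.2826^7 = 0.0001440

Final: 0.0001440


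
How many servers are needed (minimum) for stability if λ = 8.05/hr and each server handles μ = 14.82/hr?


Stability requires cμ > λ ⇔ c > λ/μ.
λ/μ = 8.05/14.82 = 0.5432
Minimum integer c = ⌊0.5432⌋ + 1 = 1
Check: 1·14.82 = 14.82 > 8.05, while 0·14.82 = 0.00 ≤ 8.05

Final: 1 servers


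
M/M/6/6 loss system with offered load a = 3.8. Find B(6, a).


B(c,a) = (a^c/c!) / Σ_{k=0}^{c} a^k/k!
a^6/6! = 4.181856
Σ terms (k=0..6): 1.00000 + 3.80000 + 7.22000 + 9.14533 + 8.68807 + 6.60293 + 4.18186 = 40.638187
B = 4.181856/40.638187 = 0.102905

Final: 0.102905


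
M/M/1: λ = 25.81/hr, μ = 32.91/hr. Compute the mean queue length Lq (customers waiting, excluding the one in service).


ρ = 25.81/32.91 = 0.7843
Lq = ρ²/(1−ρ) = 0.6151/0.2157 = 2.8510

Final: 2.8510


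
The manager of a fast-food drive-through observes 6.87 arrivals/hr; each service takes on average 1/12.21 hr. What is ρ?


ρ = λ/μ = 6.87/12.21 = 0.5627

Final: 0.5627


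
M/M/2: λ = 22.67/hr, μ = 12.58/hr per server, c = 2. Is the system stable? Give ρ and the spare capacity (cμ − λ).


Total capacity cμ = 2·12.58 = 25.16/hr
ρ = λ/(cμ) = 22.67/25.16 = 0.9010
Stable ⇔ ρ < 1: YES
Spare capacity = cμ − λ = 25.16 − 22.67 = 2.49/hr

Final: ρ = 0.9010; stable; margin = 2.49/hr


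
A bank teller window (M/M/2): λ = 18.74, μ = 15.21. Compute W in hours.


a = 1.2321; ρ = 0.6160; P₀ = 0.237592
Lq = P₀·a^c·ρ/(c!(1−ρ)²) = 0.75357
Wq = Lq/λ = 0.75357/18.74 = 0.04021 hr
W = Wq + 1/μ = 0.04021 + 0.06575 = 0.10596 hr

Final: 0.10596 hr


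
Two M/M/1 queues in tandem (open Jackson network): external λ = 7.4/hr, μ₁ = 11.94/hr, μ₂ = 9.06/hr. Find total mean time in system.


Each node sees arrival rate λ = 7.4/hr (tandem ⇒ throughput preserved).
W₁ = 1/(μ₁−λ) = 1/(11.94−7.4) = 0.22026 hr
W₂ = 1/(μ₂−λ) = 1/(9.06−7.4) = 0.60241 hr
W_total = W₁ + W₂ = 0.22026 + 0.60241 = 0.82267 hr

Final: 0.82267 hr


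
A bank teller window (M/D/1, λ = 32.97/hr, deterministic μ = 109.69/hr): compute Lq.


ρ = 32.97/109.69 = 0.3006
M/D/1: Lq = ρ²/(2(1−ρ)) = 0.09034/(2·0.6994) = 0.06459

Final: 0.06459


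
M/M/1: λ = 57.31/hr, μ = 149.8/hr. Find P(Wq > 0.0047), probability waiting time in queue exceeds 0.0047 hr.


ρ = 57.31/149.8 = 0.3826
P(Wq > t) = ρ·e^{−(μ−λ)t} = 0.3826·e^{−0.4347}
= 0.3826·0.647457 = 0.247702

Final: 0.247702


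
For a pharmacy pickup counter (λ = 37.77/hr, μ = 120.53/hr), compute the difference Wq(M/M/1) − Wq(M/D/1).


ρ = 37.77/120.53 = 0.3134
Wq(M/M/1) = ρ/(μ−λ) = 0.3134/82.76 = 0.003786 hr
Wq(M/D/1) = ρ/(2(μ−λ)) = 0.001893 hr
Savings = 0.003786 − 0.001893 = 0.001893 hr

Final: 0.001893 hr


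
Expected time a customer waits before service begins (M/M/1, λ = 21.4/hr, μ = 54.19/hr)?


ρ = 21.4/54.19 = 0.3949
Wq = ρ/(μ−λ) = 0.3949/(54.19 − 21.4) = 0.3949/32.79 = 0.01204 hr

Final: 0.01204 hr


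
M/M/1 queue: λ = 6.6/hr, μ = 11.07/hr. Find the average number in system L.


ρ = λ/μ = 6.6/11.07 = 0.5962
L = ρ/(1−ρ) = 0.5962/(1 − 0.5962) = 0.5962/0.4038 = 1.4765

Final: 1.4765


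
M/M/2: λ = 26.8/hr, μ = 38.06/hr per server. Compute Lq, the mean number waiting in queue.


a = λ/μ = 0.7042; ρ = a/2 = 0.3521
P₀ = 0.479207
Lq = P₀·a^c·ρ / (c!·(1−ρ)²) = 0.479207·0.49583·0.3521/(2·0.41981)
= 0.09964

Final: 0.09964


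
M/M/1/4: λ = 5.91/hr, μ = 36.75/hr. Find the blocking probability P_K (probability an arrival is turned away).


ρ = λ/μ = 5.91/36.75 = 0.1608
P_K = (1−ρ)ρ^K/(1−ρ^(K+1)) = (0.8392·0.0006688)/(1 − 0.0001076)
= 0.0005613/0.999892 = 0.0005613

Final: 0.0005613


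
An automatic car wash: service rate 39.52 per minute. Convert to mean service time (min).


Mean service time = 1/μ = 1/39.52 minute = 0.02530 minute
In minutes: 0.02530 × 1 = 0.02530 min

Final: 0.02530 min


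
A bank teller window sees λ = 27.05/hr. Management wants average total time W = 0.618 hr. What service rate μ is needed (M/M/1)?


W = 1/(μ−λ) ⇒ μ − λ = 1/W = 1/0.618 = 1.6181
μ = λ + 1/W = 27.05 + 1.6181 = 28.6681 per hr

Final: 28.6681 /hr


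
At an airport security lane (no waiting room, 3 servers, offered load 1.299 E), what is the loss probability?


B(c,a) = (a^c/c!) / Σ_{k=0}^{c} a^k/k!
a^3/3! = 0.365322
Σ terms (k=0..3): 1.00000 + 1.29900 + 0.84370 + 0.36532 = 3.508023
B = 0.365322/3.508023 = 0.104139

Final: 0.104139


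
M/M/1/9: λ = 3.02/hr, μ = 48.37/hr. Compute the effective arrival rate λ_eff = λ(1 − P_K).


ρ = 0.06244; P_K = (1−ρ)ρ^9/(1−ρ^10) = 1.352e-11
λ_eff = λ(1 − P_K) = 3.02·(1 − 1.352e-11) = 3.02·1.000000 = 3.0200 /hr

Final: 3.0200 /hr


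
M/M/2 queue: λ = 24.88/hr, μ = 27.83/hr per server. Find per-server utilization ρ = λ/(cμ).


ρ = λ/(cμ) = 24.88/(2·27.83) = 24.88/55.66 = 0.4470

Final: 0.4470


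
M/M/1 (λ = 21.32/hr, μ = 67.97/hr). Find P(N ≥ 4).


ρ = 21.32/67.97 = 0.3137
P(N ≥ n) = ρ^n = 0.3137^4 = 0.009680

Final: 0.009680


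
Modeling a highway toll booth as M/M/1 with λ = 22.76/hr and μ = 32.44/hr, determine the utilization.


ρ = λ/μ = 22.76/32.44 = 0.7016

Final: 0.7016


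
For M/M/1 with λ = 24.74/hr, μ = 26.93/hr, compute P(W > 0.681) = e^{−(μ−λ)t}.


W ~ Exponential(μ−λ) for M/M/1.
μ − λ = 26.93 − 24.74 = 2.1900
P(W > t) = e^{−(μ−λ)t} = e^{−1.4914} = 0.225060

Final: 0.225060


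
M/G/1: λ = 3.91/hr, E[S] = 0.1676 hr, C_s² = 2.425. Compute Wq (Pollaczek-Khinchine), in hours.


ρ = λ·E[S] = 3.91·0.1676 = 0.6553
E[S²] = E[S]²(1+C_s²) = 0.1676²·(1+2.425) = 0.096207
Wq = λ·E[S²]/(2(1−ρ)) = 3.91·0.096207/(2·0.3447) = 0.54568 hr

Final: 0.54568 hr


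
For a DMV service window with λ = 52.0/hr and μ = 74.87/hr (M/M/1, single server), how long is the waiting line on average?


ρ = 52.0/74.87 = 0.6945
Lq = ρ²/(1−ρ) = 0.4824/0.3055 = 1.5792

Final: 1.5792


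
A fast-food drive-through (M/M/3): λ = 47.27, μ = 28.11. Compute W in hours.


a = 1.6816; ρ = 0.5605; P₀ = 0.169522
Lq = P₀·a^c·ρ/(c!(1−ρ)²) = 0.38995
Wq = Lq/λ = 0.38995/47.27 = 0.008249 hr
W = Wq + 1/μ = 0.008249 + 0.03557 = 0.04382 hr

Final: 0.04382 hr


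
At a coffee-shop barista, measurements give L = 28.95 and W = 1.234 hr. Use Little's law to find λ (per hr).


λ = L/W = 28.95/1.234 = 23.4603 /hr

Final: 23.4603 /hr


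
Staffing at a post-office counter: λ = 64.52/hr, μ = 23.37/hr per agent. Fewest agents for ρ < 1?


Stability requires cμ > λ ⇔ c > λ/μ.
λ/μ = 64.52/23.37 = 2.7608
Minimum integer c = ⌊2.7608⌋ + 1 = 3
Check: 3·23.37 = 70.11 > 64.52, while 2·23.37 = 46.74 ≤ 64.52

Final: 3 servers


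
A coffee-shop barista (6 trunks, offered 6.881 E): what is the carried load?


B(6,6.881) = 0.323841 (Erlang-B)
Carried load = a(1 − B) = 6.881·(1 − 0.323841) = 6.881·0.676159 = 4.6526 E

Final: 4.6526 Erlangs


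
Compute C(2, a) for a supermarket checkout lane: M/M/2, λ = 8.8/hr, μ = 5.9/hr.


a = λ/μ = 1.4915; ρ = a/2 = 0.7458
P₀ = 0.145631 (from M/M/c formula)
C(c,a) = [a^c/(c!(1−ρ))]·P₀ = [2.22465/(2·0.2542)]·0.145631
= 4.37514·0.145631 = 0.637156

Final: 0.637156


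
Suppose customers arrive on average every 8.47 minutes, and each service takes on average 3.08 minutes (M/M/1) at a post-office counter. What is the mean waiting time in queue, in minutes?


λ = 60/8.47 = 7.0838 /hr
μ = 60/3.08 = 19.4805 /hr
ρ = λ/μ = 7.0838/19.4805 = 0.3636
Wq = ρ/(μ−λ) = 0.3636/(19.4805−7.0838) = 0.02933 hr
In minutes: 0.02933·60 = 1.760 min

Final: 1.760 min


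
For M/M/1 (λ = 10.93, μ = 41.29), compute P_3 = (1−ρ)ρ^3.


ρ = 10.93/41.29 = 0.2647
P_n = (1−ρ)·ρ^n = (1 − 0.2647)·0.2647^3 = 0.7353·0.018549 = 0.013639

Final: 0.013639


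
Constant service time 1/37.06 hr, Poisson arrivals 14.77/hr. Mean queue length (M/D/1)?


ρ = 14.77/37.06 = 0.3985
M/D/1: Lq = ρ²/(2(1−ρ)) = 0.1588/(2·0.6015) = 0.13204

Final: 0.13204


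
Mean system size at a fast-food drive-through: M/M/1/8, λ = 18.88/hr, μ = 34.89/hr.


ρ = 18.88/34.89 = 0.5411
L = ρ[1 − (K+1)ρ^K + Kρ^(K+1)] / [(1−ρ)(1−ρ^(K+1))]
Numerator: 0.5411·(1 − 9·0.007352 + 8·0.003978) = 0.522546
Denominator: (0.4589)·(0.996022) = 0.457045
L = 0.522546/0.457045 = 1.1433

Final: 1.1433


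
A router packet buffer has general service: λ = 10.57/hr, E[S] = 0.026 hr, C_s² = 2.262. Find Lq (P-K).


ρ = λ·E[S] = 10.57·0.026 = 0.2748
Lq = ρ²(1+C_s²)/(2(1−ρ)) = 0.07553·(1+2.262)/(2·0.7252)
= 0.07553·3.2620/1.4504 = 0.16987

Final: 0.16987


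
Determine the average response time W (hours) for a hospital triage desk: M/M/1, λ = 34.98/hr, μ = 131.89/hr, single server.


W = 1/(μ−λ) = 1/(131.89 − 34.98) = 1/96.91 = 0.01032 hr

Final: 0.01032 hr


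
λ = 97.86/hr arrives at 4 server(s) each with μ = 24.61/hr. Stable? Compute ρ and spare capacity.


Total capacity cμ = 4·24.61 = 98.44/hr
ρ = λ/(cμ) = 97.86/98.44 = 0.9941
Stable ⇔ ρ < 1: YES
Spare capacity = cμ − λ = 98.44 − 97.86 = 0.58/hr

Final: ρ = 0.9941; stable; margin = 0.58/hr


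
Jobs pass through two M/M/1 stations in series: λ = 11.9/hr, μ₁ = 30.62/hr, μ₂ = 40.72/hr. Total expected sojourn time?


Each node sees arrival rate λ = 11.9/hr (tandem ⇒ throughput preserved).
W₁ = 1/(μ₁−λ) = 1/(30.62−11.9) = 0.05342 hr
W₂ = 1/(μ₂−λ) = 1/(40.72−11.9) = 0.03470 hr
W_total = W₁ + W₂ = 0.05342 + 0.03470 = 0.08812 hr

Final: 0.08812 hr


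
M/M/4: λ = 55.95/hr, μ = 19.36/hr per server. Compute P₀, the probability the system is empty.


a = λ/μ = 55.95/19.36 = 2.8900; ρ = a/c = 0.7225
Σ_{k=0}^{3} a^k/k! (terms k=0..3) = 1.00000 + 2.88998 + 4.17599 + 4.02284 = 12.08881
Tail: a^4/(4!(1−ρ)) = 69.75558/(24·0.2775) = 10.47362
P₀ = 1/(12.08881 + 10.47362) = 1/22.56243 = 0.044321

Final: 0.044321


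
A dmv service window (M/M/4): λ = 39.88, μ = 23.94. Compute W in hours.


a = 1.6658; ρ = 0.4165; P₀ = 0.186094
Lq = P₀·a^c·ρ/(c!(1−ρ)²) = 0.07303
Wq = Lq/λ = 0.07303/39.88 = 0.001831 hr
W = Wq + 1/μ = 0.001831 + 0.04177 = 0.04360 hr

Final: 0.04360 hr


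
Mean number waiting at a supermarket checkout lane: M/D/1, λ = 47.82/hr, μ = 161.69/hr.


ρ = 47.82/161.69 = 0.2958
M/D/1: Lq = ρ²/(2(1−ρ)) = 0.08747/(2·0.7042) = 0.06210

Final: 0.06210


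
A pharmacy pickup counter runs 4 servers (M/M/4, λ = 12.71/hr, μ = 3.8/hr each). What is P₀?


a = λ/μ = 12.71/3.8 = 3.3447; ρ = a/c = 0.8362
Σ_{k=0}^{3} a^k/k! (terms k=0..3) = 1.00000 + 3.34474 + 5.59363 + 6.23641 = 16.17478
Tail: a^4/(4!(1−ρ)) = 125.15489/(24·0.1638) = 31.83324
P₀ = 1/(16.17478 + 31.83324) = 1/48.00802 = 0.020830

Final: 0.020830


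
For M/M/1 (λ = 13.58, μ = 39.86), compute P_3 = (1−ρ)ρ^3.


ρ = 13.58/39.86 = 0.3407
P_n = (1−ρ)·ρ^n = (1 − 0.3407)·0.3407^3 = 0.6593·0.039545 = 0.026072

Final: 0.026072


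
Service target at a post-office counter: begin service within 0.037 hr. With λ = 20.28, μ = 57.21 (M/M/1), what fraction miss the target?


ρ = 20.28/57.21 = 0.3545
P(Wq > t) = ρ·e^{−(μ−λ)t} = 0.3545·e^{−1.3664}
= 0.3545·0.255021 = 0.090401

Final: 0.090401


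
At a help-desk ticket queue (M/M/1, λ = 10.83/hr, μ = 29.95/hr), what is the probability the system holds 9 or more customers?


ρ = 10.83/29.95 = 0.3616
P(N ≥ n) = ρ^n = 0.3616^9 = 0.0001057

Final: 0.0001057


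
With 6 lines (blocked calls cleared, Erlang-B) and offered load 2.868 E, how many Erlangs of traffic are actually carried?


B(6,2.868) = 0.045144 (Erlang-B)
Carried load = a(1 − B) = 2.868·(1 − 0.045144) = 2.868·0.954856 = 2.7385 E

Final: 2.7385 Erlangs


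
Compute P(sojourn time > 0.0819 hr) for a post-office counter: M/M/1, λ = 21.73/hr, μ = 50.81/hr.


W ~ Exponential(μ−λ) for M/M/1.
μ − λ = 50.81 − 21.73 = 29.0800
P(W > t) = e^{−(μ−λ)t} = e^{−2.3817} = 0.092398

Final: 0.092398


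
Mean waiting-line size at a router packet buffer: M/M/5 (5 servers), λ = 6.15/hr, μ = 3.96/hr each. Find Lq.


a = λ/μ = 1.5530; ρ = a/5 = 0.3106
P₀ = 0.211199
Lq = P₀·a^c·ρ / (c!·(1−ρ)²) = 0.211199·9.03441·0.3106/(120·0.47526)
= 0.01039

Final: 0.01039


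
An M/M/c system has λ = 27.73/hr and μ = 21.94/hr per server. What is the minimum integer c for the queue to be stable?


Stability requires cμ > λ ⇔ c > λ/μ.
λ/μ = 27.73/21.94 = 1.2639
Minimum integer c = ⌊1.2639⌋ + 1 = 2
Check: 2·21.94 = 43.88 > 27.73, while 1·21.94 = 21.94 ≤ 27.73

Final: 2 servers


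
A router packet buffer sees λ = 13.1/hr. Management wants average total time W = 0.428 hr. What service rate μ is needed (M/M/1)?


W = 1/(μ−λ) ⇒ μ − λ = 1/W = 1/0.428 = 2.3364
μ = λ + 1/W = 13.1 + 2.3364 = 15.4364 per hr

Final: 15.4364 /hr


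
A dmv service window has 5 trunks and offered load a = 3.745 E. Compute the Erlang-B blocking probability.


B(c,a) = (a^c/c!) / Σ_{k=0}^{c} a^k/k!
a^5/5! = 6.138721
Σ terms (k=0..5): 1.00000 + 3.74500 + 7.01251 + 8.75395 + 8.19589 + 6.13872 = 34.846075
B = 6.138721/34.846075 = 0.176167

Final: 0.176167


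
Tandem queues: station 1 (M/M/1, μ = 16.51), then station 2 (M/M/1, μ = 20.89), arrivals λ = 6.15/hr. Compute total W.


Each node sees arrival rate λ = 6.15/hr (tandem ⇒ throughput preserved).
W₁ = 1/(μ₁−λ) = 1/(16.51−6.15) = 0.09653 hr
W₂ = 1/(μ₂−λ) = 1/(20.89−6.15) = 0.06784 hr
W_total = W₁ + W₂ = 0.09653 + 0.06784 = 0.16437 hr

Final: 0.16437 hr


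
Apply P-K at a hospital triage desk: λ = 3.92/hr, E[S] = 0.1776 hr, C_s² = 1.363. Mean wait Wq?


ρ = λ·E[S] = 3.92·0.1776 = 0.6962
E[S²] = E[S]²(1+C_s²) = 0.1776²·(1+1.363) = 0.074533
Wq = λ·E[S²]/(2(1−ρ)) = 3.92·0.074533/(2·0.3038) = 0.48085 hr

Final: 0.48085 hr


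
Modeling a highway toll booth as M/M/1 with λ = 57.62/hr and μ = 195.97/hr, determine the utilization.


ρ = λ/μ = 57.62/195.97 = 0.2940

Final: 0.2940


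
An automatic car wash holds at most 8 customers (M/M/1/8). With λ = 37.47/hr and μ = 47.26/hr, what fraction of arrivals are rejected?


ρ = λ/μ = 37.47/47.26 = 0.7928
P_K = (1−ρ)ρ^K/(1−ρ^(K+1)) = (0.2072·0.156142)/(1 − 0.123797)
= 0.032345/0.876203 = 0.036915

Final: 0.036915


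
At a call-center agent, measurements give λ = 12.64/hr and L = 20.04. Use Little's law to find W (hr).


W = L/λ = 20.04/12.64 = 1.5854 hr

Final: 1.5854 hr


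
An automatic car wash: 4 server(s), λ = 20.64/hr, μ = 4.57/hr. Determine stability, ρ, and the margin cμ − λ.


Total capacity cμ = 4·4.57 = 18.28/hr
ρ = λ/(cμ) = 20.64/18.28 = 1.1291
Stable ⇔ ρ < 1: NO
Spare capacity = cμ − λ = 18.28 − 20.64 = -2.36/hr

Final: ρ = 1.1291; unstable; margin = -2.36/hr


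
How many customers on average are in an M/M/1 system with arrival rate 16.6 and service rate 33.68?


ρ = λ/μ = 16.6/33.68 = 0.4929
L = ρ/(1−ρ) = 0.4929/(1 − 0.4929) = 0.4929/0.5071 = 0.9719

Final: 0.9719


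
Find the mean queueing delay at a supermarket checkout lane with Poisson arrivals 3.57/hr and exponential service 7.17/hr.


ρ = 3.57/7.17 = 0.4979
Wq = ρ/(μ−λ) = 0.4979/(7.17 − 3.57) = 0.4979/3.60 = 0.1383 hr

Final: 0.1383 hr


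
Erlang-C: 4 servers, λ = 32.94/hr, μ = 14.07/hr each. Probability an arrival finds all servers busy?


a = λ/μ = 2.3412; ρ = a/4 = 0.5853
P₀ = 0.088979 (from M/M/c formula)
C(c,a) = [a^c/(c!(1−ρ))]·P₀ = [30.04125/(24·0.4147)]·0.088979
= 3.01828·0.088979 = 0.268565

Final: 0.268565


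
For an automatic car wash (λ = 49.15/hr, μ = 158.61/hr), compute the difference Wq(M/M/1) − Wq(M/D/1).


ρ = 49.15/158.61 = 0.3099
Wq(M/M/1) = ρ/(μ−λ) = 0.3099/109.46 = 0.002831 hr
Wq(M/D/1) = ρ/(2(μ−λ)) = 0.001415 hr
Savings = 0.002831 − 0.001415 = 0.001415 hr

Final: 0.001415 hr


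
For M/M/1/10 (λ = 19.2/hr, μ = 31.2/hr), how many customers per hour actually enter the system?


ρ = 0.6154; P_K = (1−ρ)ρ^10/(1−ρ^11) = 0.003010
λ_eff = λ(1 − P_K) = 19.2·(1 − 0.003010) = 19.2·0.996990 = 19.1422 /hr

Final: 19.1422 /hr


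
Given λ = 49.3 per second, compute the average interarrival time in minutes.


Mean interarrival time = 1/λ = 1/49.3 second = 0.02028 second
In minutes: 0.02028 × 0.0166667 = 0.0003381 min

Final: 0.0003381 min


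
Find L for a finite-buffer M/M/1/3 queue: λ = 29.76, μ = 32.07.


ρ = 29.76/32.07 = 0.9280
L = ρ[1 − (K+1)ρ^K + Kρ^(K+1)] / [(1−ρ)(1−ρ^(K+1))]
Numerator: 0.9280·(1 − 4·0.799101 + 3·0.741542) = 0.026188
Denominator: (0.07203)·(0.258458) = 0.018617
L = 0.026188/0.018617 = 1.4067

Final: 1.4067


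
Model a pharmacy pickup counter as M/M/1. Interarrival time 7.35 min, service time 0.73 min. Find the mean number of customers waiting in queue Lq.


λ = 60/7.35 = 8.1633 /hr
μ = 60/0.73 = 82.1918 /hr
ρ = λ/μ = 8.1633/82.1918 = 0.09932
Lq = ρ²/(1−ρ) = 0.009864/0.9007 = 0.01095

Final: 0.01095


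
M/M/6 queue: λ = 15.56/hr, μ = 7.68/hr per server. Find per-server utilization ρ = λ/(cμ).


ρ = λ/(cμ) = 15.56/(6·7.68) = 15.56/46.08 = 0.3377

Final: 0.3377


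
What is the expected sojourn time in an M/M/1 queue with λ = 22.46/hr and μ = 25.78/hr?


W = 1/(μ−λ) = 1/(25.78 − 22.46) = 1/3.32 = 0.3012 hr

Final: 0.3012 hr


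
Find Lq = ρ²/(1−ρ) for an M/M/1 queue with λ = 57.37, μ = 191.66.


ρ = 57.37/191.66 = 0.2993
Lq = ρ²/(1−ρ) = 0.08960/0.7007 = 0.1279

Final: 0.1279


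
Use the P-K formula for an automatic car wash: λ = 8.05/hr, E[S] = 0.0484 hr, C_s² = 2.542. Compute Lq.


ρ = λ·E[S] = 8.05·0.0484 = 0.3896
Lq = ρ²(1+C_s²)/(2(1−ρ)) = 0.1518·(1+2.542)/(2·0.6104)
= 0.1518·3.5420/1.2208 = 0.44045

Final: 0.44045


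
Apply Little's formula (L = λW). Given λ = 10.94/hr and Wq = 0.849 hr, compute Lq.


Lq = λWq = 10.94·0.849 = 9.2881

Final: 9.2881


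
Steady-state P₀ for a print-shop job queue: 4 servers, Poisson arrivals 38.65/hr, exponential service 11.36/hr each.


a = λ/μ = 38.65/11.36 = 3.4023; ρ = a/c = 0.8506
Σ_{k=0}^{3} a^k/k! (terms k=0..3) = 1.00000 + 3.40229 + 5.78778 + 6.56390 = 16.75398
Tail: a^4/(4!(1−ρ)) = 133.99379/(24·0.1494) = 37.36302
P₀ = 1/(16.75398 + 37.36302) = 1/54.11700 = 0.018478

Final: 0.018478


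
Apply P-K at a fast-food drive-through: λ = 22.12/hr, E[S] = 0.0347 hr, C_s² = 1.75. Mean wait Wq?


ρ = λ·E[S] = 22.12·0.0347 = 0.7676
E[S²] = E[S]²(1+C_s²) = 0.0347²·(1+1.75) = 0.003311
Wq = λ·E[S²]/(2(1−ρ)) = 22.12·0.003311/(2·0.2324) = 0.15756 hr

Final: 0.15756 hr


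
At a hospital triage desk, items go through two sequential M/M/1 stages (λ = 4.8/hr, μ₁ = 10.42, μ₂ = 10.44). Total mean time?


Each node sees arrival rate λ = 4.8/hr (tandem ⇒ throughput preserved).
W₁ = 1/(μ₁−λ) = 1/(10.42−4.8) = 0.17794 hr
W₂ = 1/(μ₂−λ) = 1/(10.44−4.8) = 0.17730 hr
W_total = W₁ + W₂ = 0.17794 + 0.17730 = 0.35524 hr

Final: 0.35524 hr


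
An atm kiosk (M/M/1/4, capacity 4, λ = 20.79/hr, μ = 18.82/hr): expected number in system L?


ρ = 20.79/18.82 = 1.1047
L = ρ[1 − (K+1)ρ^K + Kρ^(K+1)] / [(1−ρ)(1−ρ^(K+1))]
Numerator: 1.1047·(1 − 5·1.489154 + 4·1.645032) = 0.148425
Denominator: (-0.1047)·(-0.645032) = 0.067519
L = 0.148425/0.067519 = 2.1983

Final: 2.1983


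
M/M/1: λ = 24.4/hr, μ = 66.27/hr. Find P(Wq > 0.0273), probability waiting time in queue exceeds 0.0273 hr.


ρ = 24.4/66.27 = 0.3682
P(Wq > t) = ρ·e^{−(μ−λ)t} = 0.3682·e^{−1.1431}
= 0.3682·0.318845 = 0.117396

Final: 0.117396


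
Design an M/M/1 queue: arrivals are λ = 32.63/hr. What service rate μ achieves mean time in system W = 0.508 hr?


W = 1/(μ−λ) ⇒ μ − λ = 1/W = 1/0.508 = 1.9685
μ = λ + 1/W = 32.63 + 1.9685 = 34.5985 per hr

Final: 34.5985 /hr


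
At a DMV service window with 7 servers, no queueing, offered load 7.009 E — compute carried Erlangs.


B(7,7.009) = 0.249429 (Erlang-B)
Carried load = a(1 − B) = 7.009·(1 − 0.249429) = 7.009·0.750571 = 5.2608 E

Final: 5.2608 Erlangs


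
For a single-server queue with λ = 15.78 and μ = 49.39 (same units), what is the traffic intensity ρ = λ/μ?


ρ = λ/μ = 15.78/49.39 = 0.3195

Final: 0.3195


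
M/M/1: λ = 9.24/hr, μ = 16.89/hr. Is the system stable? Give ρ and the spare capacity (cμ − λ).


Total capacity cμ = 1·16.89 = 16.89/hr
ρ = λ/(cμ) = 9.24/16.89 = 0.5471
Stable ⇔ ρ < 1: YES
Spare capacity = cμ − λ = 16.89 − 9.24 = 7.65/hr

Final: ρ = 0.5471; stable; margin = 7.65/hr


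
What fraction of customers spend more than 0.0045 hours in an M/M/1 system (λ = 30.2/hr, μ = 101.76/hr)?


W ~ Exponential(μ−λ) for M/M/1.
μ − λ = 101.76 − 30.2 = 71.5600
P(W > t) = e^{−(μ−λ)t} = e^{−0.3220} = 0.724684

Final: 0.724684


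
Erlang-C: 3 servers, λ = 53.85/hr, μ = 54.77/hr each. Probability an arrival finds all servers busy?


a = λ/μ = 0.9832; ρ = a/3 = 0.3277
P₀ = 0.370072 (from M/M/c formula)
C(c,a) = [a^c/(c!(1−ρ))]·P₀ = [0.95045/(6·0.6723)]·0.370072
= 0.23563·0.370072 = 0.087201

Final: 0.087201


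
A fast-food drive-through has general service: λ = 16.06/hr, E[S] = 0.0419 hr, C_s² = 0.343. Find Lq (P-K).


ρ = λ·E[S] = 16.06·0.0419 = 0.6729
Lq = ρ²(1+C_s²)/(2(1−ρ)) = 0.4528·(1+0.343)/(2·0.3271)
= 0.4528·1.3430/0.6542 = 0.92962

Final: 0.92962


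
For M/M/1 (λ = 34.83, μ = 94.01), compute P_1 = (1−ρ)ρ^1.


ρ = 34.83/94.01 = 0.3705
P_n = (1−ρ)·ρ^n = (1 − 0.3705)·0.3705^1 = 0.6295·0.370493 = 0.233228

Final: 0.233228


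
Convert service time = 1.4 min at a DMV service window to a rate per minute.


μ = 1/(service time) in consistent units.
1 minute = 1 min, so μ = 1/1.4 = 0.7143 per minute

Final: 0.7143 /min


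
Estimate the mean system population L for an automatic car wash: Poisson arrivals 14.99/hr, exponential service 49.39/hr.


ρ = λ/μ = 14.99/49.39 = 0.3035
L = ρ/(1−ρ) = 0.3035/(1 − 0.3035) = 0.3035/0.6965 = 0.4358

Final: 0.4358


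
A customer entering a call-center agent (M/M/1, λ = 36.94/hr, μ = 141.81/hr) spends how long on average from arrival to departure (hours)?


W = 1/(μ−λ) = 1/(141.81 − 36.94) = 1/104.87 = 0.009536 hr

Final: 0.009536 hr


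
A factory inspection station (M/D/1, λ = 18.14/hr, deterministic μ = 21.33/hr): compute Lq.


ρ = 18.14/21.33 = 0.8504
M/D/1: Lq = ρ²/(2(1−ρ)) = 0.7233/(2·0.1496) = 2.41804

Final: 2.41804


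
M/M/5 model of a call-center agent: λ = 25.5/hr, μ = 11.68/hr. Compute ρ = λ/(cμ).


ρ = λ/(cμ) = 25.5/(5·11.68) = 25.5/58.40 = 0.4366

Final: 0.4366


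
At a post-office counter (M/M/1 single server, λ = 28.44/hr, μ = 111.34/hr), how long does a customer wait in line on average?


ρ = 28.44/111.34 = 0.2554
Wq = ρ/(μ−λ) = 0.2554/(111.34 − 28.44) = 0.2554/82.90 = 0.003081 hr

Final: 0.003081 hr


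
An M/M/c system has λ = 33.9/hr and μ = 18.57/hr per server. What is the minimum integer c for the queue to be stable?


Stability requires cμ > λ ⇔ c > λ/μ.
λ/μ = 33.9/18.57 = 1.8255
Minimum integer c = ⌊1.8255⌋ + 1 = 2
Check: 2·18.57 = 37.14 > 33.9, while 1·18.57 = 18.57 ≤ 33.9

Final: 2 servers


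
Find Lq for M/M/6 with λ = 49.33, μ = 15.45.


a = λ/μ = 3.1929; ρ = a/6 = 0.5321
P₀ = 0.040071
Lq = P₀·a^c·ρ / (c!·(1−ρ)²) = 0.040071·1059.48739·0.5321/(720·0.21889)
= 0.14335

Final: 0.14335


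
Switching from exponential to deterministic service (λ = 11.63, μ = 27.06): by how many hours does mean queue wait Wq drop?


ρ = 11.63/27.06 = 0.4298
Wq(M/M/1) = ρ/(μ−λ) = 0.4298/15.43 = 0.02785 hr
Wq(M/D/1) = ρ/(2(μ−λ)) = 0.01393 hr
Savings = 0.02785 − 0.01393 = 0.01393 hr

Final: 0.01393 hr


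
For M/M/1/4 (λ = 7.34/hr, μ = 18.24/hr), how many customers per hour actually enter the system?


ρ = 0.4024; P_K = (1−ρ)ρ^4/(1−ρ^5) = 0.015838
λ_eff = λ(1 − P_K) = 7.34·(1 − 0.015838) = 7.34·0.984162 = 7.2238 /hr

Final: 7.2238 /hr


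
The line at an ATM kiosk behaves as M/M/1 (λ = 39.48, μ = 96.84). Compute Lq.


ρ = 39.48/96.84 = 0.4077
Lq = ρ²/(1−ρ) = 0.1662/0.5923 = 0.2806

Final: 0.2806


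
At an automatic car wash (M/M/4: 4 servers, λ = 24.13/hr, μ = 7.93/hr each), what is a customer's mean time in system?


a = 3.0429; ρ = 0.7607; P₀ = 0.035340
Lq = P₀·a^c·ρ/(c!(1−ρ)²) = 1.67725
Wq = Lq/λ = 1.67725/24.13 = 0.06951 hr
W = Wq + 1/μ = 0.06951 + 0.12610 = 0.19561 hr

Final: 0.19561 hr


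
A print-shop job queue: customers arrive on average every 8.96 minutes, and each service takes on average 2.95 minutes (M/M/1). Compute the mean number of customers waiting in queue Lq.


λ = 60/8.96 = 6.6964 /hr
μ = 60/2.95 = 20.3390 /hr
ρ = λ/μ = 6.6964/20.3390 = 0.3292
Lq = ρ²/(1−ρ) = 0.1084/0.6708 = 0.1616

Final: 0.1616


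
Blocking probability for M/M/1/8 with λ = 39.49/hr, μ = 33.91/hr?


ρ = λ/μ = 39.49/33.91 = 1.1646
P_K = (1−ρ)ρ^K/(1−ρ^(K+1)) = (-0.1646·3.382788)/(1 − 3.939436)
= -0.556649/-2.939436 = 0.189373

Final: 0.189373


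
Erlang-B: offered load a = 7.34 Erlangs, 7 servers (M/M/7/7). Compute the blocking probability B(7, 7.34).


B(c,a) = (a^c/c!) / Σ_{k=0}^{c} a^k/k!
a^7/7! = 227.741346
Σ terms (k=0..7): 1.00000 + 7.34000 + 26.93780 + 65.90782 + 120.94084 + 177.54116 + 217.19202 + 227.74135 = 844.600988
B = 227.741346/844.600988 = 0.269644

Final: 0.269644


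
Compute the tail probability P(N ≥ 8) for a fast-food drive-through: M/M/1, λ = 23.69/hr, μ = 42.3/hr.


ρ = 23.69/42.3 = 0.5600
P(N ≥ n) = ρ^n = 0.5600^8 = 0.009678

Final: 0.009678


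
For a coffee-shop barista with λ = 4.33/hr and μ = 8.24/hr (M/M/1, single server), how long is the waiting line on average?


ρ = 4.33/8.24 = 0.5255
Lq = ρ²/(1−ρ) = 0.2761/0.4745 = 0.5819

Final: 0.5819


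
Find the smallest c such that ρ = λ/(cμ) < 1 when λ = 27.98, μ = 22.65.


Stability requires cμ > λ ⇔ c > λ/μ.
λ/μ = 27.98/22.65 = 1.2353
Minimum integer c = ⌊1.2353⌋ + 1 = 2
Check: 2·22.65 = 45.30 > 27.98, while 1·22.65 = 22.65 ≤ 27.98

Final: 2 servers


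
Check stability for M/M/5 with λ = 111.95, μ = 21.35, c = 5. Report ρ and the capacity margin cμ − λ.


Total capacity cμ = 5·21.35 = 106.75/hr
ρ = λ/(cμ) = 111.95/106.75 = 1.0487
Stable ⇔ ρ < 1: NO
Spare capacity = cμ − λ = 106.75 − 111.95 = -5.20/hr

Final: ρ = 1.0487; unstable; margin = -5.20/hr


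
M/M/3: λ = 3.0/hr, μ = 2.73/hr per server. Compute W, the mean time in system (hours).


a = 1.0989; ρ = 0.3663; P₀ = 0.327686
Lq = P₀·a^c·ρ/(c!(1−ρ)²) = 0.06611
Wq = Lq/λ = 0.06611/3.0 = 0.02204 hr
W = Wq + 1/μ = 0.02204 + 0.36630 = 0.38834 hr

Final: 0.38834 hr


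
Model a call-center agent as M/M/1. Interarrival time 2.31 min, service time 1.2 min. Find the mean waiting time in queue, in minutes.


λ = 60/2.31 = 25.9740 /hr
μ = 60/1.2 = 50.0000 /hr
ρ = λ/μ = 25.9740/50.0000 = 0.5195
Wq = ρ/(μ−λ) = 0.5195/(50.0000−25.9740) = 0.02162 hr
In minutes: 0.02162·60 = 1.297 min

Final: 1.297 min


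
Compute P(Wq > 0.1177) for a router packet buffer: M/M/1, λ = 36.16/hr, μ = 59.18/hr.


ρ = 36.16/59.18 = 0.6110
P(Wq > t) = ρ·e^{−(μ−λ)t} = 0.6110·e^{−2.7095}
= 0.6110·0.066573 = 0.040677

Final: 0.040677


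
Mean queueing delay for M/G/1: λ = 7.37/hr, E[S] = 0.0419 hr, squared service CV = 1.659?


ρ = λ·E[S] = 7.37·0.0419 = 0.3088
E[S²] = E[S]²(1+C_s²) = 0.0419²·(1+1.659) = 0.004668
Wq = λ·E[S²]/(2(1−ρ)) = 7.37·0.004668/(2·0.6912) = 0.02489 hr

Final: 0.02489 hr


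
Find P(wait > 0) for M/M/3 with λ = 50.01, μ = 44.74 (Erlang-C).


a = λ/μ = 1.1178; ρ = a/3 = 0.3726
P₀ = 0.321179 (from M/M/c formula)
C(c,a) = [a^c/(c!(1−ρ))]·P₀ = [1.39663/(6·0.6274)]·0.321179
= 0.37101·0.321179 = 0.119160

Final: 0.119160


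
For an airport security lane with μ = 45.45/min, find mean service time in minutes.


Mean service time = 1/μ = 1/45.45 minute = 0.02200 minute
In minutes: 0.02200 × 1 = 0.02200 min

Final: 0.02200 min


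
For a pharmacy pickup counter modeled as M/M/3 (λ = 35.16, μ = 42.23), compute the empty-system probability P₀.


a = λ/μ = 35.16/42.23 = 0.8326; ρ = a/c = 0.2775
Σ_{k=0}^{2} a^k/k! (terms k=0..2) = 1.00000 + 0.83258 + 0.34660 = 2.17918
Tail: a^3/(3!(1−ρ)) = 0.57714/(6·0.7225) = 0.13314
P₀ = 1/(2.17918 + 0.13314) = 1/2.31232 = 0.432466

Final: 0.432466


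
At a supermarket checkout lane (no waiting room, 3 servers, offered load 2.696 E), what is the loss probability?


B(c,a) = (a^c/c!) / Σ_{k=0}^{c} a^k/k!
a^3/3! = 3.265942
Σ terms (k=0..3): 1.00000 + 2.69600 + 3.63421 + 3.26594 = 10.596150
B = 3.265942/10.596150 = 0.308220

Final: 0.308220


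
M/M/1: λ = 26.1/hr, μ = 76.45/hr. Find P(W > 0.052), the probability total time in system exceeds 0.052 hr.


W ~ Exponential(μ−λ) for M/M/1.
μ − λ = 76.45 − 26.1 = 50.3500
P(W > t) = e^{−(μ−λ)t} = e^{−2.6182} = 0.072934

Final: 0.072934


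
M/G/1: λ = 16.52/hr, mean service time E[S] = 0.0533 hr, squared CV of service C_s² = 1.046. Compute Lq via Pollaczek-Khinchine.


ρ = λ·E[S] = 16.52·0.0533 = 0.8805
Lq = ρ²(1+C_s²)/(2(1−ρ)) = 0.7753·(1+1.046)/(2·0.1195)
= 0.7753·2.0460/0.2390 = 6.63805

Final: 6.63805


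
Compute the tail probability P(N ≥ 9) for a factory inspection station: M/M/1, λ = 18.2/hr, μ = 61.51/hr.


ρ = 18.2/61.51 = 0.2959
P(N ≥ n) = ρ^n = 0.2959^9 = 0.00001738

Final: 0.00001738


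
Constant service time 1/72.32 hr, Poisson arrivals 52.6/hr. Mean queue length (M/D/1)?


ρ = 52.6/72.32 = 0.7273
M/D/1: Lq = ρ²/(2(1−ρ)) = 0.5290/(2·0.2727) = 0.97001

Final: 0.97001


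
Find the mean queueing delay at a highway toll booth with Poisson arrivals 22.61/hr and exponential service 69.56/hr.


ρ = 22.61/69.56 = 0.3250
Wq = ρ/(μ−λ) = 0.3250/(69.56 − 22.61) = 0.3250/46.95 = 0.006923 hr

Final: 0.006923 hr


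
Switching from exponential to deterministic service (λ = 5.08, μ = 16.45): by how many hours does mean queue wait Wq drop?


ρ = 5.08/16.45 = 0.3088
Wq(M/M/1) = ρ/(μ−λ) = 0.3088/11.37 = 0.02716 hr
Wq(M/D/1) = ρ/(2(μ−λ)) = 0.01358 hr
Savings = 0.02716 − 0.01358 = 0.01358 hr

Final: 0.01358 hr


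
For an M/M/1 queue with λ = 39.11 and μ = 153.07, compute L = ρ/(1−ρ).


ρ = λ/μ = 39.11/153.07 = 0.2555
L = ρ/(1−ρ) = 0.2555/(1 − 0.2555) = 0.2555/0.7445 = 0.3432

Final: 0.3432


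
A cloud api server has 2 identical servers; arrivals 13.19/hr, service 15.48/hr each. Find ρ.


ρ = λ/(cμ) = 13.19/(2·15.48) = 13.19/30.96 = 0.4260

Final: 0.4260


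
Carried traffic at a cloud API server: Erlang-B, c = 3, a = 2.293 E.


B(3,2.293) = 0.253347 (Erlang-B)
Carried load = a(1 − B) = 2.293·(1 − 0.253347) = 2.293·0.746653 = 1.7121 E

Final: 1.7121 Erlangs


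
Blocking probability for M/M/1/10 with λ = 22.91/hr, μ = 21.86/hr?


ρ = λ/μ = 22.91/21.86 = 1.0480
P_K = (1−ρ)ρ^K/(1−ρ^(K+1)) = (-0.04803·1.598635)/(1 − 1.675422)
= -0.076787/-0.675422 = 0.113688

Final: 0.113688


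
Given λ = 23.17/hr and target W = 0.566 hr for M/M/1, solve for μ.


W = 1/(μ−λ) ⇒ μ − λ = 1/W = 1/0.566 = 1.7668
μ = λ + 1/W = 23.17 + 1.7668 = 24.9368 per hr

Final: 24.9368 /hr


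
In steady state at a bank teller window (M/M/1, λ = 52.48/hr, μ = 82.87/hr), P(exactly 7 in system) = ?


ρ = 52.48/82.87 = 0.6333
P_n = (1−ρ)·ρ^n = (1 − 0.6333)·0.6333^7 = 0.3667·0.040848 = 0.014980

Final: 0.014980


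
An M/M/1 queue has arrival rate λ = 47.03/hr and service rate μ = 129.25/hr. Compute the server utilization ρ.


ρ = λ/μ = 47.03/129.25 = 0.3639

Final: 0.3639


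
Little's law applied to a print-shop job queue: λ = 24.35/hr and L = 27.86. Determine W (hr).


W = L/λ = 27.86/24.35 = 1.1441 hr

Final: 1.1441 hr


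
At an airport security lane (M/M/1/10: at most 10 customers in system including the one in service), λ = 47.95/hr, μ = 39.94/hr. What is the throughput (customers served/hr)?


ρ = 1.2006; P_K = (1−ρ)ρ^10/(1−ρ^11) = 0.192877
λ_eff = λ(1 − P_K) = 47.95·(1 − 0.192877) = 47.95·0.807123 = 38.7015 /hr

Final: 38.7015 /hr


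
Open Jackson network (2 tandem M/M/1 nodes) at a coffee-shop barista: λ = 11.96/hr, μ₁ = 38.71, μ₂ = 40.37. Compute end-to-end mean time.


Each node sees arrival rate λ = 11.96/hr (tandem ⇒ throughput preserved).
W₁ = 1/(μ₁−λ) = 1/(38.71−11.96) = 0.03738 hr
W₂ = 1/(μ₂−λ) = 1/(40.37−11.96) = 0.03520 hr
W_total = W₁ + W₂ = 0.03738 + 0.03520 = 0.07258 hr

Final: 0.07258 hr


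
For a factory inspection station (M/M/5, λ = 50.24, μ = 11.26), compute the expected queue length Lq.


a = λ/μ = 4.4618; ρ = a/5 = 0.8924
P₀ = 0.005446
Lq = P₀·a^c·ρ / (c!·(1−ρ)²) = 0.005446·1768.30103·0.8924/(120·0.01159)
= 6.18061

Final: 6.18061


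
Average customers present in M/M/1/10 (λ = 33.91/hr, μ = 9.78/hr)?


ρ = 33.91/9.78 = 3.4673
L = ρ[1 − (K+1)ρ^K + Kρ^(K+1)] / [(1−ρ)(1−ρ^(K+1))]
Numerator: 3.4673·(1 − 11·251124.653144 + 10·870719.528437) = 20612374.144562
Denominator: (-2.4673)·(-870718.528437) = 2148306.553292
L = 20612374.144562/2148306.553292 = 9.5947

Final: 9.5947


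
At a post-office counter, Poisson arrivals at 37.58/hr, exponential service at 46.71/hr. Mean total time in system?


W = 1/(μ−λ) = 1/(46.71 − 37.58) = 1/9.13 = 0.1095 hr

Final: 0.1095 hr


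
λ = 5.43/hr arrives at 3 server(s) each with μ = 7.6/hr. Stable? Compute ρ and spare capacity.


Total capacity cμ = 3·7.6 = 22.80/hr
ρ = λ/(cμ) = 5.43/22.80 = 0.2382
Stable ⇔ ρ < 1: YES
Spare capacity = cμ − λ = 22.80 − 5.43 = 17.37/hr

Final: ρ = 0.2382; stable; margin = 17.37/hr


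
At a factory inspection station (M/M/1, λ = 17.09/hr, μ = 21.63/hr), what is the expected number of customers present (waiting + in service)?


ρ = λ/μ = 17.09/21.63 = 0.7901
L = ρ/(1−ρ) = 0.7901/(1 − 0.7901) = 0.7901/0.2099 = 3.7643

Final: 3.7643


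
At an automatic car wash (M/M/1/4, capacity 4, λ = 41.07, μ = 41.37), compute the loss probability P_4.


ρ = λ/μ = 41.07/41.37 = 0.9927
P_K = (1−ρ)ρ^K/(1−ρ^(K+1)) = (0.007252·0.971307)/(1 − 0.964264)
= 0.007044/0.035736 = 0.197099

Final: 0.197099
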